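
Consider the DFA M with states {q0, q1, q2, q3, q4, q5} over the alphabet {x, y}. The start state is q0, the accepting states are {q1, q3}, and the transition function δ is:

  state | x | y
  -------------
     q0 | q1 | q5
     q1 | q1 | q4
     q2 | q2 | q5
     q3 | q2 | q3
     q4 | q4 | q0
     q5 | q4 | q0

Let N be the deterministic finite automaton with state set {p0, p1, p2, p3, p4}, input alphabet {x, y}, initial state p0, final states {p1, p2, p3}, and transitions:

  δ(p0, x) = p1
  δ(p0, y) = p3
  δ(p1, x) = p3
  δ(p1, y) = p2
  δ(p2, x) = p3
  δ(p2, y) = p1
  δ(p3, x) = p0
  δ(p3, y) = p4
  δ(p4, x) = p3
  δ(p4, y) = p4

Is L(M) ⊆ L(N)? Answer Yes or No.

The string xxx is in L(M) but not in L(N).
So L(M) ⊄ L(N).

No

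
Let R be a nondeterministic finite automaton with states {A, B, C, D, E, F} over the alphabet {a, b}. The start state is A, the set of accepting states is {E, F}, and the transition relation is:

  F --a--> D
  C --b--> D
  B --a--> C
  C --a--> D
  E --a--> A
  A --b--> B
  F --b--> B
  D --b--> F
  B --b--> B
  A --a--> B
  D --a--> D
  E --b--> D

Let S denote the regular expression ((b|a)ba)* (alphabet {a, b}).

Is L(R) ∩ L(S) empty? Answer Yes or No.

Converting the expression S to a DFA (subset construction, then merging equivalent states) gives the minimal DFA with states {s0, s1, s2, s3}, start state s0, accepting states {s0} and transitions s0: a→s1, b→s1; s1: a→s2, b→s3; s2: a→s2, b→s2; s3: a→s0, b→s2.
Exploring the product automaton R × S from the start pair (A, s0), following both machines on each input symbol, reaches 12 state pairs: (A, s0), (B, s1), (C, s2), (B, s3), (D, s2), (C, s0), (B, s2), (F, s2), (D, s1), (F, s3), (D, s0), (F, s1).
R accepts in {E, F} and S accepts in {s0}; no reachable pair has both components accepting, so no string drives both machines to acceptance simultaneously and L(R) ∩ L(S) = ∅.
So no string is accepted by both, and the intersection is empty.

Yes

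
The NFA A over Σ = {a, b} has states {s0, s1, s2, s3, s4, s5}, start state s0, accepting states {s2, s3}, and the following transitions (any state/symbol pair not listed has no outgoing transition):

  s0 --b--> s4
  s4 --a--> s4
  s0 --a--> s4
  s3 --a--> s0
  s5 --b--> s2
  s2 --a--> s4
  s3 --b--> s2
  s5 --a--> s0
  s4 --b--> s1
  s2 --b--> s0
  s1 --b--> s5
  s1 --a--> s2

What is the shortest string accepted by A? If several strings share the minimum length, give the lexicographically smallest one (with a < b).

aba

A breadth-first search from s0 reaches an accepting state first via the path s0 → s4 → s1 → s2 on input aba.
No string of length < 3 is accepted (BFS exhausts all shorter strings without reaching an accepting state), and aba is the lexicographically least accepting string of length 3.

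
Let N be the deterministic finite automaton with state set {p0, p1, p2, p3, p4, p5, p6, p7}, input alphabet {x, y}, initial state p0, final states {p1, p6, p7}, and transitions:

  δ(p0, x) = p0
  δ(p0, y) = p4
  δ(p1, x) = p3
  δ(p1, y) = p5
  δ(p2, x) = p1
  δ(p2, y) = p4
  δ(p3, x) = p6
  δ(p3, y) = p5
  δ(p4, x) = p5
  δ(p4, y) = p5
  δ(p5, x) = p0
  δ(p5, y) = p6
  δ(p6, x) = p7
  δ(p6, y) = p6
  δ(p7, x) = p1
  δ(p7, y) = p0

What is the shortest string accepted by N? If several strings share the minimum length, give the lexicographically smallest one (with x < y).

yxy

A breadth-first search from p0 reaches an accepting state first via the path p0 → p4 → p5 → p6 on input yxy.
No string of length < 3 is accepted (BFS exhausts all shorter strings without reaching an accepting state), and yxy is the lexicographically least accepting string of length 3.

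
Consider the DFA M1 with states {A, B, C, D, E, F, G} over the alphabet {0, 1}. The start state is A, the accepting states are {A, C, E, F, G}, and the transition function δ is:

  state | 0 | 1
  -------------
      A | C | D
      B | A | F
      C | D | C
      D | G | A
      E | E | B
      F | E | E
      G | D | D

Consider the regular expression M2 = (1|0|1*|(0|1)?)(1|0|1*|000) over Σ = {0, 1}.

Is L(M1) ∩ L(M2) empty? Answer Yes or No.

The empty string ε is accepted by both M1 and M2.
Hence L(M1) ∩ L(M2) ≠ ∅.

No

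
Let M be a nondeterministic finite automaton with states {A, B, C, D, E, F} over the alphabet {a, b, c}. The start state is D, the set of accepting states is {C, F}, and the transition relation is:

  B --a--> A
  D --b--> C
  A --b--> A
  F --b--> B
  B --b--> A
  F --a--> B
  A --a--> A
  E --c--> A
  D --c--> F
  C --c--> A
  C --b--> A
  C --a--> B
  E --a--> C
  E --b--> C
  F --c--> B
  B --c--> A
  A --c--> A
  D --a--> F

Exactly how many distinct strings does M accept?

3

The useful subgraph on states {C, D, F} is acyclic, so L(M) is finite; the longest accepting path visits 2 useful states, giving maximum string length 1.
Counting accepting paths from D by length: 3 of length 1. Total 3.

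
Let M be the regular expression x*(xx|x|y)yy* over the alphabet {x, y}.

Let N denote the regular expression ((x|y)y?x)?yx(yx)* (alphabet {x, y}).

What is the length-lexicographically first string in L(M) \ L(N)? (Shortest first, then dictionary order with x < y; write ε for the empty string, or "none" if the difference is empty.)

xy

The string xy is accepted by M but not by N.
No shorter string lies in the difference, and xy is the lexicographically first length-2 string in L(M) \ L(N).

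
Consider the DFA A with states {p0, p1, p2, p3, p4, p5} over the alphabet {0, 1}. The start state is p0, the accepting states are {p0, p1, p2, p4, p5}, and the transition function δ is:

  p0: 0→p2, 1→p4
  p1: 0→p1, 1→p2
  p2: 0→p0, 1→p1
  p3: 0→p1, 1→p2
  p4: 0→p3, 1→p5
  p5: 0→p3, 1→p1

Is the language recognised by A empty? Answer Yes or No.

No

The empty string ε is accepted: the run p0 ends in the accepting state p0.
Since at least one string is accepted, L(A) is not empty.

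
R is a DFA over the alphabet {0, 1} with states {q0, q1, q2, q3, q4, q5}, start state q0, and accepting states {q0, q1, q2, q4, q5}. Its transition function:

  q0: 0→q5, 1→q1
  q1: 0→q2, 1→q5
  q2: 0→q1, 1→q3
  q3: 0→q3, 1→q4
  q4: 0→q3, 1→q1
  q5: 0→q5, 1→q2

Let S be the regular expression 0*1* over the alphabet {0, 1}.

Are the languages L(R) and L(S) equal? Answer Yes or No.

The string 10 is accepted by R but rejected by S.
So L(R) ≠ L(S).

No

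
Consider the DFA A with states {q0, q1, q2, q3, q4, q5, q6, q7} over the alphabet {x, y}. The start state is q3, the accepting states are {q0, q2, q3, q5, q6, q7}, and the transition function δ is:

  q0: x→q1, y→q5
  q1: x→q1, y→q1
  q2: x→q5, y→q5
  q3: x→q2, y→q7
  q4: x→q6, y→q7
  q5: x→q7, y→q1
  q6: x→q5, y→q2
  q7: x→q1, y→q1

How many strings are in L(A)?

7

The useful subgraph on states {q2, q3, q5, q7} is acyclic, so L(A) is finite; the longest accepting path visits 4 useful states, giving maximum string length 3.
Counting accepting paths from q3 by length: 1 of length 0, 2 of length 1, 2 of length 2, 2 of length 3. Total 7.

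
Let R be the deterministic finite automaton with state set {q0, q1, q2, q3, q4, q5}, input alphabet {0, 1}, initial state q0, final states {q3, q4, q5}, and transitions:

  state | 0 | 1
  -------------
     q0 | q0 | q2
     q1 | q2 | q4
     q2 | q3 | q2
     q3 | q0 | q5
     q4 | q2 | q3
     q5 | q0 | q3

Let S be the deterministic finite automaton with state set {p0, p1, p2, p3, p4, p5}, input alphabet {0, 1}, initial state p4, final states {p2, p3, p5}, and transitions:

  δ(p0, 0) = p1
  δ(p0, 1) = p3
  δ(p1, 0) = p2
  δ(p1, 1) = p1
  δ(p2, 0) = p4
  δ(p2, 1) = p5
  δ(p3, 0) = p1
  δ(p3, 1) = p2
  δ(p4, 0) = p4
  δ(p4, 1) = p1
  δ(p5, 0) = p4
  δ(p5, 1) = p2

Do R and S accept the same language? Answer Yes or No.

Exploring the product automaton R × S from the start pair (q0, p4), following both machines on each input symbol, reaches 4 state pairs: (q0, p4), (q2, p1), (q3, p2), (q5, p5).
R accepts in {q3, q4, q5} and S accepts in {p2, p3, p5}. In every reachable pair the two components are either both accepting — (q3, p2), (q5, p5) — or both non-accepting, so no string is accepted by exactly one of the machines: L(R) \ L(S) and L(S) \ L(R) are both empty.
Hence every string is accepted by R iff it is accepted by S, and the two languages coincide.

Yes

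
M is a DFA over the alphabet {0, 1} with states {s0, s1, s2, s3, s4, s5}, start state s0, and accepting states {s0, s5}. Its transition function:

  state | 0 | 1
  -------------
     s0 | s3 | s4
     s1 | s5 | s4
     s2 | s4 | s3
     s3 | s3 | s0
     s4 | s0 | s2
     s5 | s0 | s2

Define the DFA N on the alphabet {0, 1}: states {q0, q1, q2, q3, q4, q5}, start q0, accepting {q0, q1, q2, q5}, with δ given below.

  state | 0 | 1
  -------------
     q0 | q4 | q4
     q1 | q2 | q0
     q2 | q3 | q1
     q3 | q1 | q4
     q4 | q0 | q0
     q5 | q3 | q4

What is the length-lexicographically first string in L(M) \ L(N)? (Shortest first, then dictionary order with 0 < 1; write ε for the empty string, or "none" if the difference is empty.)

001

The string 001 is accepted by M but not by N.
No shorter string lies in the difference, and 001 is the lexicographically first length-3 string in L(M) \ L(N).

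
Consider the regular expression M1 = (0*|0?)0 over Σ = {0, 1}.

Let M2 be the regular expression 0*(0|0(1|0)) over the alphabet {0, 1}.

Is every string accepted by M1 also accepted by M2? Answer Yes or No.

Yes

Converting the expression M1 to a DFA (subset construction, then merging equivalent states) gives the minimal DFA with states {r0, r1, r2}, start state r0, accepting states {r1} and transitions r0: 0→r1, 1→r2; r1: 0→r1, 1→r2; r2: 0→r2, 1→r2.
Converting the expression M2 to a DFA (subset construction, then merging equivalent states) gives the minimal DFA with states {t0, t1, t2, t3}, start state t0, accepting states {t1, t3} and transitions t0: 0→t1, 1→t2; t1: 0→t1, 1→t3; t2: 0→t2, 1→t2; t3: 0→t2, 1→t2.
Exploring the product automaton M1 × M2 from the start pair (r0, t0), following both machines on each input symbol, reaches 4 state pairs: (r0, t0), (r1, t1), (r2, t2), (r2, t3).
M1 accepts in {r1} and M2 accepts in {t1, t3}. The reachable pairs whose M1-component is accepting are (r1, t1); in each of them the M2-component is accepting too, so the product for L(M1) \ L(M2) (M1-component accepting, M2-component rejecting) has no reachable accepting pair and the difference is empty.
Hence every string in L(M1) is also in L(M2).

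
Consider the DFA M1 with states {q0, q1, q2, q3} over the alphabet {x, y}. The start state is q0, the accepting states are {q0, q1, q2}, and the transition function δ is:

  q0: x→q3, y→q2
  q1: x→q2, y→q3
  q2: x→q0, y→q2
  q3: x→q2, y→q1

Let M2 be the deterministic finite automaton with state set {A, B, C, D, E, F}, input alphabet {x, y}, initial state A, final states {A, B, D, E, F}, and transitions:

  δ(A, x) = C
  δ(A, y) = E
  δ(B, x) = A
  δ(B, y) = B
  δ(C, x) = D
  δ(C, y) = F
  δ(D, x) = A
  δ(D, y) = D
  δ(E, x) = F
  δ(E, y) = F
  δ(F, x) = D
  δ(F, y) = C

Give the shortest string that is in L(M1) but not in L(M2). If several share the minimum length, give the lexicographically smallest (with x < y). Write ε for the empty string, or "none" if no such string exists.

The string yxy is accepted by M1 but not by M2.
No shorter string lies in the difference, and yxy is the lexicographically first length-3 string in L(M1) \ L(M2).

yxy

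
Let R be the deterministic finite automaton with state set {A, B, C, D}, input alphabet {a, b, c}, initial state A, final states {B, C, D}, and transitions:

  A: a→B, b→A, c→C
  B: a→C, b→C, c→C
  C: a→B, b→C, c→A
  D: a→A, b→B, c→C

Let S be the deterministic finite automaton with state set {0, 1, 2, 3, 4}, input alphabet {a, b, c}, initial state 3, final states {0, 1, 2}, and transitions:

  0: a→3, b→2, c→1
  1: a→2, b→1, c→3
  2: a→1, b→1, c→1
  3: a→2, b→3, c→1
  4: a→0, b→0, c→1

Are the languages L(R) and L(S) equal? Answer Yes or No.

Exploring the product automaton R × S from the start pair (A, 3), following both machines on each input symbol, reaches 3 state pairs: (A, 3), (B, 2), (C, 1).
R accepts in {B, C, D} and S accepts in {0, 1, 2}. In every reachable pair the two components are either both accepting — (B, 2), (C, 1) — or both non-accepting, so no string is accepted by exactly one of the machines: L(R) \ L(S) and L(S) \ L(R) are both empty.
Hence every string is accepted by R iff it is accepted by S, and the two languages coincide.

Yes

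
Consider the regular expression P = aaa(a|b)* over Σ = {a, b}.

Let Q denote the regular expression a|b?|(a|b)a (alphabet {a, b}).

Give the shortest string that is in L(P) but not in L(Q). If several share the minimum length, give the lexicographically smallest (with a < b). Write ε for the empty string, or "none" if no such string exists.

The string aaa is accepted by P but not by Q.
No shorter string lies in the difference, and aaa is the lexicographically first length-3 string in L(P) \ L(Q).

aaa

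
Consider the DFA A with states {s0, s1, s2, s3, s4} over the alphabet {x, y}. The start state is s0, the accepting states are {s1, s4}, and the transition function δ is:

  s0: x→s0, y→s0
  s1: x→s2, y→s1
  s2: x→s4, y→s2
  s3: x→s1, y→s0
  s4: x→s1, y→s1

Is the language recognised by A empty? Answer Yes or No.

The states reachable from the start state are {s0}.
None of the accepting states {s1, s4} is reachable, so no string is accepted and L(A) = ∅.

Yes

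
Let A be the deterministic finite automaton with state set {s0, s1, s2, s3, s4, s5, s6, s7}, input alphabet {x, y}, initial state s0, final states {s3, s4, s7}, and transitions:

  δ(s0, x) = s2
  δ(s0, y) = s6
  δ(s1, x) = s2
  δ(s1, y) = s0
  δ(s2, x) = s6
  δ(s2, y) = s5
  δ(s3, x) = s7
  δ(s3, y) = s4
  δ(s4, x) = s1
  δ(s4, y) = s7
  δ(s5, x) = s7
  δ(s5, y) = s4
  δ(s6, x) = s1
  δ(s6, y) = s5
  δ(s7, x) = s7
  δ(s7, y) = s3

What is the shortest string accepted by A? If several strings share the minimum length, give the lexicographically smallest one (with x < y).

A breadth-first search from s0 reaches an accepting state first via the path s0 → s2 → s5 → s7 on input xyx.
No string of length < 3 is accepted (BFS exhausts all shorter strings without reaching an accepting state), and xyx is the lexicographically least accepting string of length 3.

xyx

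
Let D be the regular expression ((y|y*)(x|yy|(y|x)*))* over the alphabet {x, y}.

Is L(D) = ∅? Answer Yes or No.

The empty string ε matches the expression, so it belongs to L(D).
Since L(D) contains at least one string, it is not empty.

No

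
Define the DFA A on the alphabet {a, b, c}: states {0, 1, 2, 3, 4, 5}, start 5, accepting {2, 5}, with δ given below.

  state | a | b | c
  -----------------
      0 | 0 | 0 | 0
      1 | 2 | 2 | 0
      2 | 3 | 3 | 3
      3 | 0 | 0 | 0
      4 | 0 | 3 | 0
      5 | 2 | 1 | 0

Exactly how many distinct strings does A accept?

4

The useful subgraph on states {1, 2, 5} is acyclic, so L(A) is finite; the longest accepting path visits 3 useful states, giving maximum string length 2.
Counting accepting paths from 5 by length: 1 of length 0, 1 of length 1, 2 of length 2. Total 4.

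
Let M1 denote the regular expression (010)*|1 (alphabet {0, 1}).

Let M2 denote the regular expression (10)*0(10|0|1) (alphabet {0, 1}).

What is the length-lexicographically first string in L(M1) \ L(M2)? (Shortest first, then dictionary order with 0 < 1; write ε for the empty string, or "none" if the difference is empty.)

The empty string ε is accepted by M1 but not by M2.
Since ε is the unique shortest string, it is the required witness.

ε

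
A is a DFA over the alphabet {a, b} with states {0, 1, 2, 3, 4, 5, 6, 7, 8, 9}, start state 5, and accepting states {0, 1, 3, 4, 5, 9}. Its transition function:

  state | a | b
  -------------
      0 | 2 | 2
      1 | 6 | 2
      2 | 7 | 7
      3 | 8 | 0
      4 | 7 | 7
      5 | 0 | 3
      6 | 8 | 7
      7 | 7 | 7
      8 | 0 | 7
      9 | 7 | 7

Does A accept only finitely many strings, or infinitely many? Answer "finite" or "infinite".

finite

The useful states (reachable from 5 and able to reach an accepting state) are {0, 3, 5, 8}.
Restricted to these states the transition graph has no cycle, so every accepting path has bounded length and L is finite.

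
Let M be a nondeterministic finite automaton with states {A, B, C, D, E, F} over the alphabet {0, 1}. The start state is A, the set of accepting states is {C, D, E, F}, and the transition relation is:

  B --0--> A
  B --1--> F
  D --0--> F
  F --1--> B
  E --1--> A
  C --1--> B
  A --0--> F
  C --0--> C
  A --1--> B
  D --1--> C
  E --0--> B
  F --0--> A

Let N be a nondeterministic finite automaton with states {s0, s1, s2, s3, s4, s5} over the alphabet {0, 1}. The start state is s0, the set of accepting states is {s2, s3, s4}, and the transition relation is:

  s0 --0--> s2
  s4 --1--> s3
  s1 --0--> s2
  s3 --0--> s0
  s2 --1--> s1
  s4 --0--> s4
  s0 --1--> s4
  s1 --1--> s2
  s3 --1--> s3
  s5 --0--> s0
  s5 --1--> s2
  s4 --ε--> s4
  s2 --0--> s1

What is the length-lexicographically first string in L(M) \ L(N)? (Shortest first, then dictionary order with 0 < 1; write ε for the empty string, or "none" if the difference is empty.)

0011

The string 0011 is accepted by M but not by N.
No shorter string lies in the difference, and 0011 is the lexicographically first length-4 string in L(M) \ L(N).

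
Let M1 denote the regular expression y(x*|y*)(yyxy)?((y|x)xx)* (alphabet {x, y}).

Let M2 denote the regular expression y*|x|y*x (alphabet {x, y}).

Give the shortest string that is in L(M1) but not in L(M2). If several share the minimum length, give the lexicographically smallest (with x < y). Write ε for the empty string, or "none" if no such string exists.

yxx

The string yxx is accepted by M1 but not by M2.
No shorter string lies in the difference, and yxx is the lexicographically first length-3 string in L(M1) \ L(M2).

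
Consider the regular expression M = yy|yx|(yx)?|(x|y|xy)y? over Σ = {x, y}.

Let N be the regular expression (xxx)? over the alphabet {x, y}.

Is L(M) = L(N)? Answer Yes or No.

No

The string x is accepted by M but rejected by N.
So L(M) ≠ L(N).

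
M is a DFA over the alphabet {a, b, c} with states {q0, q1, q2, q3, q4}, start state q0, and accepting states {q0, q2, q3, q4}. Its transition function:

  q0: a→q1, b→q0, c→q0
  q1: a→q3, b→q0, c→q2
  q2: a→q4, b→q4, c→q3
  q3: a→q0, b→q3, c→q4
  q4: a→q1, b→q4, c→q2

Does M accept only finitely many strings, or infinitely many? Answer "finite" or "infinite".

infinite

State q0 is reachable from the start and can reach an accepting state, and it lies on the cycle q0 → q0.
Traversing that cycle any number of times yields accepted strings of unbounded length, so the language is infinite.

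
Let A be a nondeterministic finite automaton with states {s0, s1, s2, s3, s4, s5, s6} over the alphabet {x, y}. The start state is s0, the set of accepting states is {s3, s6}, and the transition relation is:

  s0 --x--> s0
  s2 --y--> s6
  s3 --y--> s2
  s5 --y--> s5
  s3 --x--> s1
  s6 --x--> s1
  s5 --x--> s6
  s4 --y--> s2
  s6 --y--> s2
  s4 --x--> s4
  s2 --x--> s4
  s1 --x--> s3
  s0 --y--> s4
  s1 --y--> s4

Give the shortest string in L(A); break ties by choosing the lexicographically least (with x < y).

yyy

A breadth-first search from s0 reaches an accepting state first via the path s0 → s4 → s2 → s6 on input yyy.
No string of length < 3 is accepted (BFS exhausts all shorter strings without reaching an accepting state), and yyy is the lexicographically least accepting string of length 3.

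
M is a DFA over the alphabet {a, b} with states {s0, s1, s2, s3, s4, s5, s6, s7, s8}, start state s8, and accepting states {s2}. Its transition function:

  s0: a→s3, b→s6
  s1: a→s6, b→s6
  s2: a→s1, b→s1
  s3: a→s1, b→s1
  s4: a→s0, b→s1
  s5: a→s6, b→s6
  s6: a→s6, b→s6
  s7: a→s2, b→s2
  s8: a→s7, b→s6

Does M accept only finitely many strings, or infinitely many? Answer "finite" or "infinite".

The useful states (reachable from s8 and able to reach an accepting state) are {s2, s7, s8}.
Restricted to these states the transition graph has no cycle, so every accepting path has bounded length and L is finite.

finite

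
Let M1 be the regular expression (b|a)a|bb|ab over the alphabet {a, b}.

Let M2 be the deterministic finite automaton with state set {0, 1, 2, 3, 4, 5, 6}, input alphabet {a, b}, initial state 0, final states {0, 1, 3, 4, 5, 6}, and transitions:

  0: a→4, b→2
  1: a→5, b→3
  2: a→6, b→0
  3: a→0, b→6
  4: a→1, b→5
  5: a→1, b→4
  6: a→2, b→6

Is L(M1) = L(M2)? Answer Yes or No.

The empty string ε is accepted by M2 but rejected by M1.
So L(M1) ≠ L(M2).

No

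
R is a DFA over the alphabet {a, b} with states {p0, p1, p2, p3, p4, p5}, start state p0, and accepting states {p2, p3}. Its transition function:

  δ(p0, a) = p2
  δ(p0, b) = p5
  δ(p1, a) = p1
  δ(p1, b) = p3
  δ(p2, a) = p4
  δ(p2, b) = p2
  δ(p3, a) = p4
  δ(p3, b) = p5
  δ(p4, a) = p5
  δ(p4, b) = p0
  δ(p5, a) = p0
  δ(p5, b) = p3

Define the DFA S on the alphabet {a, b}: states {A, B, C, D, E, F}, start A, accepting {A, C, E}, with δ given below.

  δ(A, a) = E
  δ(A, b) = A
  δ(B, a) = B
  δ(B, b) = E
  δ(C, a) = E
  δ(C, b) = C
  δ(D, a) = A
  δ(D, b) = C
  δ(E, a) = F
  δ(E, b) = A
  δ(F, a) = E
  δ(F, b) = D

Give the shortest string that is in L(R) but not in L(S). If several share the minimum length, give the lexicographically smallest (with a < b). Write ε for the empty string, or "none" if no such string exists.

The string baa is accepted by R but not by S.
No shorter string lies in the difference, and baa is the lexicographically first length-3 string in L(R) \ L(S).

baa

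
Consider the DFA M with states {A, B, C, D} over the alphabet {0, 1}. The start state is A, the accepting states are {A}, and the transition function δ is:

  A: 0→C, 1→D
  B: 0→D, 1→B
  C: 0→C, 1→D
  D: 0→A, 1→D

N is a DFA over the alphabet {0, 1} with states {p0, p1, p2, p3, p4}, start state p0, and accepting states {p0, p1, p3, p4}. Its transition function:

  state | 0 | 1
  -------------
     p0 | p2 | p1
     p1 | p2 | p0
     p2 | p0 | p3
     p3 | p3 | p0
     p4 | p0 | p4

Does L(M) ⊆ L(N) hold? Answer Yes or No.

No

The string 10 is in L(M) but not in L(N).
So L(M) ⊄ L(N).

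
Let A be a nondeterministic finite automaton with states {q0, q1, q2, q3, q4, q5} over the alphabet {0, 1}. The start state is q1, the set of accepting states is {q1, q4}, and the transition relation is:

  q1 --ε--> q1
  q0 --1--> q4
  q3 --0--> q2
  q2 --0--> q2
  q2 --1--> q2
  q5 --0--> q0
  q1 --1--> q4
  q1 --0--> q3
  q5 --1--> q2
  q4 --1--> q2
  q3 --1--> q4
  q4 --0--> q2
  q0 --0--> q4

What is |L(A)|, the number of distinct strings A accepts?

3

The useful subgraph on states {q1, q3, q4} is acyclic, so L(A) is finite; the longest accepting path visits 3 useful states, giving maximum string length 2.
Counting accepting paths from q1 by length: 1 of length 0, 1 of length 1, 1 of length 2. Total 3.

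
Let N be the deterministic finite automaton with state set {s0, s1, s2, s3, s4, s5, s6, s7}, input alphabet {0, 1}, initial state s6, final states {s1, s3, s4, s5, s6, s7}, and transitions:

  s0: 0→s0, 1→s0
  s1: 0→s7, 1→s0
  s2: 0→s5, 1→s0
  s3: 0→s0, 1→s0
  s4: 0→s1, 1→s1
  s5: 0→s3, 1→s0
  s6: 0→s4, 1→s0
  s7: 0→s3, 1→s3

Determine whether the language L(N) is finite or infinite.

The useful states (reachable from s6 and able to reach an accepting state) are {s1, s3, s4, s6, s7}.
Restricted to these states the transition graph has no cycle, so every accepting path has bounded length and L is finite.

finite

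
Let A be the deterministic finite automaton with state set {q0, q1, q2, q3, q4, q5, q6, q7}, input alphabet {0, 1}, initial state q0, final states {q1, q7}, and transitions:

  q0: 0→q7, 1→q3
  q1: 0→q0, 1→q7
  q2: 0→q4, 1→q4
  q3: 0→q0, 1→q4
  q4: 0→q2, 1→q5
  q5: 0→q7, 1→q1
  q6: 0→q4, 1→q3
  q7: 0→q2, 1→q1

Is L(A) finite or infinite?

infinite

State q0 is reachable from the start and can reach an accepting state, and it lies on the cycle q0 → q3 → q0.
Traversing that cycle any number of times yields accepted strings of unbounded length, so the language is infinite.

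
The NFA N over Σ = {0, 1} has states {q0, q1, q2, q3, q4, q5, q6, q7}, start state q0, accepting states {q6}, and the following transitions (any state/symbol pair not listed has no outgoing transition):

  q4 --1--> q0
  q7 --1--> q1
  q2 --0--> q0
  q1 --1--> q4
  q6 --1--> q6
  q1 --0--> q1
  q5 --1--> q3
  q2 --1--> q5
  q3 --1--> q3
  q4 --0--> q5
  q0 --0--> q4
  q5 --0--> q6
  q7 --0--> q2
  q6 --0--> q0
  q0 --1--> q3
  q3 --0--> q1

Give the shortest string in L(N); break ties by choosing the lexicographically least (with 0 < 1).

000

A breadth-first search from q0 reaches an accepting state first via the path q0 → q4 → q5 → q6 on input 000.
No string of length < 3 is accepted (BFS exhausts all shorter strings without reaching an accepting state), and 000 is the lexicographically least accepting string of length 3.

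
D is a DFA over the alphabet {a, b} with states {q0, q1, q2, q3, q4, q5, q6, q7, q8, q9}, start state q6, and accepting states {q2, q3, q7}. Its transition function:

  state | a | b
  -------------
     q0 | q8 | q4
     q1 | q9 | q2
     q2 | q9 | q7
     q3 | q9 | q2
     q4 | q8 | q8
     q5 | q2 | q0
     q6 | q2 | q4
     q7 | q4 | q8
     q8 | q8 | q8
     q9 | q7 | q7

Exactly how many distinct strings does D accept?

The useful subgraph on states {q2, q6, q7, q9} is acyclic, so L(D) is finite; the longest accepting path visits 4 useful states, giving maximum string length 3.
Counting accepting paths from q6 by length: 1 of length 1, 1 of length 2, 2 of length 3. Total 4.

4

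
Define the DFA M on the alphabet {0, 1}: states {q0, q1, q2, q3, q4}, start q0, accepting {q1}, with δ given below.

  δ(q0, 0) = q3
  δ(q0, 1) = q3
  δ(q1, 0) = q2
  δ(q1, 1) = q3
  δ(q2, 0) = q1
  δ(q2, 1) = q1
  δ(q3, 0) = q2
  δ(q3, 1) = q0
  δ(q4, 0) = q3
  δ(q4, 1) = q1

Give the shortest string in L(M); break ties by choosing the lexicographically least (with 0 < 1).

000

A breadth-first search from q0 reaches an accepting state first via the path q0 → q3 → q2 → q1 on input 000.
No string of length < 3 is accepted (BFS exhausts all shorter strings without reaching an accepting state), and 000 is the lexicographically least accepting string of length 3.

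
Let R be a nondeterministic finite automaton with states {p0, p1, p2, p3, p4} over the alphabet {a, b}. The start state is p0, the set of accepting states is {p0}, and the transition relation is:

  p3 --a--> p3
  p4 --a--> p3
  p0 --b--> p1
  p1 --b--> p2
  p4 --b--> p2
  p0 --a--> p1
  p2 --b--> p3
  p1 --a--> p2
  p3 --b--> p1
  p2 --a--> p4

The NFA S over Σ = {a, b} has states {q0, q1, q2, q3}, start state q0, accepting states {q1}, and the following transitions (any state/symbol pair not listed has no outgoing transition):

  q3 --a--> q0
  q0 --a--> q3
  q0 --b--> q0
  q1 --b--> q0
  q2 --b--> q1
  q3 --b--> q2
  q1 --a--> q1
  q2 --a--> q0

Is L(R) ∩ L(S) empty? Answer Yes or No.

Exploring the product automaton R × S from the start pair (p0, q0), following both machines on each input symbol, reaches 16 state pairs: (p0, q0), (p1, q3), (p1, q0), (p2, q0), (p2, q2), (p2, q3), (p4, q3), (p3, q0), (p4, q0), (p3, q1), (p3, q2), (p3, q3), (p1, q1), (p1, q2), (p2, q1), (p4, q1).
R accepts in {p0} and S accepts in {q1}; no reachable pair has both components accepting, so no string drives both machines to acceptance simultaneously and L(R) ∩ L(S) = ∅.
So no string is accepted by both, and the intersection is empty.

Yes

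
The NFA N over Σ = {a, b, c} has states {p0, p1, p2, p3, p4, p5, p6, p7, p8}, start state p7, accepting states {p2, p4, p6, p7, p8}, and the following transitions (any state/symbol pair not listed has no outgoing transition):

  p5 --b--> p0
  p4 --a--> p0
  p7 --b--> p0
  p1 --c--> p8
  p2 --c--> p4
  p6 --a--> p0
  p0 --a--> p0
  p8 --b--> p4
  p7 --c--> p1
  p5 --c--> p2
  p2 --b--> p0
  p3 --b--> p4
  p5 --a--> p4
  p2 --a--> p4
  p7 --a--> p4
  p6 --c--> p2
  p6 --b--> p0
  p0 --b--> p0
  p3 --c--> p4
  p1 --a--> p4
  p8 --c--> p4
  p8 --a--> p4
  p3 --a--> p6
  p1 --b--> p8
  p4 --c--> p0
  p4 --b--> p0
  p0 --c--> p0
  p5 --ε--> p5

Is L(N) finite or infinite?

finite

The useful states (reachable from p7 and able to reach an accepting state) are {p1, p4, p7, p8}.
Restricted to these states the transition graph has no cycle, so every accepting path has bounded length and L is finite.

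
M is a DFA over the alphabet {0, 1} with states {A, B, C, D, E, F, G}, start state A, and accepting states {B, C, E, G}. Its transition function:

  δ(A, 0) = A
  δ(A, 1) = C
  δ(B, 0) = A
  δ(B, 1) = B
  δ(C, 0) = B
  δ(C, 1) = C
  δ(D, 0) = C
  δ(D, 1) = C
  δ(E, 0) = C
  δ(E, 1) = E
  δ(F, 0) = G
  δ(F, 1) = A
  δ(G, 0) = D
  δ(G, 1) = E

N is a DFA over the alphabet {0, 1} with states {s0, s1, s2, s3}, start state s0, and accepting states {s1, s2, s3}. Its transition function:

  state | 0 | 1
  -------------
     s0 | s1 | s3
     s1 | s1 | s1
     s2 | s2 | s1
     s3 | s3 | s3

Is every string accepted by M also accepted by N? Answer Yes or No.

Yes

Exploring the product automaton M × N from the start pair (A, s0), following both machines on each input symbol, reaches 7 state pairs: (A, s0), (A, s1), (C, s3), (C, s1), (B, s3), (B, s1), (A, s3).
M accepts in {B, C, E, G} and N accepts in {s1, s2, s3}. The reachable pairs whose M-component is accepting are (C, s3), (C, s1), (B, s3), (B, s1); in each of them the N-component is accepting too, so the product for L(M) \ L(N) (M-component accepting, N-component rejecting) has no reachable accepting pair and the difference is empty.
Hence every string in L(M) is also in L(N).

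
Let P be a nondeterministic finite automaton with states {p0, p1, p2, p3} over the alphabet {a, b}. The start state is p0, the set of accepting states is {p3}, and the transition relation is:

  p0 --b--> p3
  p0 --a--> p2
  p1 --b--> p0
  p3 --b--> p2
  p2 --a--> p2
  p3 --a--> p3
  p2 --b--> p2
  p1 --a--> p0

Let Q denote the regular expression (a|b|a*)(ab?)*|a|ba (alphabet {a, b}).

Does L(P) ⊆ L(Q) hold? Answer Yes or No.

Yes

Converting the expression Q to a DFA (subset construction, then merging equivalent states) gives the minimal DFA with states {q0, q1, q2}, start state q0, accepting states {q0, q1} and transitions q0: a→q0, b→q1; q1: a→q0, b→q2; q2: a→q2, b→q2.
Exploring the product automaton P × Q from the start pair (p0, q0), following both machines on each input symbol, reaches 6 state pairs: (p0, q0), (p2, q0), (p3, q1), (p2, q1), (p3, q0), (p2, q2).
P accepts in {p3} and Q accepts in {q0, q1}. The reachable pairs whose P-component is accepting are (p3, q1), (p3, q0); in each of them the Q-component is accepting too, so the product for L(P) \ L(Q) (P-component accepting, Q-component rejecting) has no reachable accepting pair and the difference is empty.
Hence every string in L(P) is also in L(Q).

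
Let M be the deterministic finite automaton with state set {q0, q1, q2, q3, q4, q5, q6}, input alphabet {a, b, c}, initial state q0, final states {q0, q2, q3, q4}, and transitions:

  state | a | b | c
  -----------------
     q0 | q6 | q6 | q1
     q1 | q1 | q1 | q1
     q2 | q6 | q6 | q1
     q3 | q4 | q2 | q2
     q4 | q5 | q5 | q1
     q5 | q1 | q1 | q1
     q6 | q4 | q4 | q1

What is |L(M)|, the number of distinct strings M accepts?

5

The useful subgraph on states {q0, q4, q6} is acyclic, so L(M) is finite; the longest accepting path visits 3 useful states, giving maximum string length 2.
Counting accepting paths from q0 by length: 1 of length 0, 4 of length 2. Total 5.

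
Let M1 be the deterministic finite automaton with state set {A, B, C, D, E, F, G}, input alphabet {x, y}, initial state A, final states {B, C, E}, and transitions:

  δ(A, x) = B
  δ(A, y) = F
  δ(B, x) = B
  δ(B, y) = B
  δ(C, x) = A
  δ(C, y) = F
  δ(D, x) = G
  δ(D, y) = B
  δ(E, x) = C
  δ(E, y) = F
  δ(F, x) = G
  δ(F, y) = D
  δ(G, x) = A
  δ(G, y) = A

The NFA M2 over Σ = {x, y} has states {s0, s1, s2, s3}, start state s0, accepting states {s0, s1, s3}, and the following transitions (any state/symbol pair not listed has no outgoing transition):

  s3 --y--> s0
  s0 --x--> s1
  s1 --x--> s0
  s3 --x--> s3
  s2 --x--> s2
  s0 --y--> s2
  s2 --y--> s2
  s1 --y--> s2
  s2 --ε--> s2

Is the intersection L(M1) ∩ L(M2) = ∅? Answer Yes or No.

The string x is accepted by both M1 and M2.
Hence L(M1) ∩ L(M2) ≠ ∅.

No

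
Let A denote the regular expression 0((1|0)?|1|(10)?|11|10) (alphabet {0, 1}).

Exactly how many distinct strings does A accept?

The expression has no Kleene star, so L(A) is finite. Expanding the alternatives gives {0, 00, 01, 010, 011}.
That is 1 of length 1, 2 of length 2, 2 of length 3: 5 strings in all.

5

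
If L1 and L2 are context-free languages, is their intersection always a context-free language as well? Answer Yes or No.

{aⁿbⁿcᵐ : m,n≥0} and {aᵐbⁿcⁿ : m,n≥0} are both context-free, but their intersection {aⁿbⁿcⁿ : n≥0} is not (pumping lemma).

No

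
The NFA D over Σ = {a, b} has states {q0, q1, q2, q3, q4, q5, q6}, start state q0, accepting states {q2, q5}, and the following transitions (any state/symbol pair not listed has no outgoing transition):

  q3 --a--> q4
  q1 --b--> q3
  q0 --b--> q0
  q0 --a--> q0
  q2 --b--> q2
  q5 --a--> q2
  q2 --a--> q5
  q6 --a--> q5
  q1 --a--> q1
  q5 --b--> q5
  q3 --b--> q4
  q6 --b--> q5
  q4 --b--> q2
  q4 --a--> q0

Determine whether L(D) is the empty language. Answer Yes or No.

The states reachable from the start state are {q0}.
None of the accepting states {q2, q5} is reachable, so no string is accepted and L(D) = ∅.

Yes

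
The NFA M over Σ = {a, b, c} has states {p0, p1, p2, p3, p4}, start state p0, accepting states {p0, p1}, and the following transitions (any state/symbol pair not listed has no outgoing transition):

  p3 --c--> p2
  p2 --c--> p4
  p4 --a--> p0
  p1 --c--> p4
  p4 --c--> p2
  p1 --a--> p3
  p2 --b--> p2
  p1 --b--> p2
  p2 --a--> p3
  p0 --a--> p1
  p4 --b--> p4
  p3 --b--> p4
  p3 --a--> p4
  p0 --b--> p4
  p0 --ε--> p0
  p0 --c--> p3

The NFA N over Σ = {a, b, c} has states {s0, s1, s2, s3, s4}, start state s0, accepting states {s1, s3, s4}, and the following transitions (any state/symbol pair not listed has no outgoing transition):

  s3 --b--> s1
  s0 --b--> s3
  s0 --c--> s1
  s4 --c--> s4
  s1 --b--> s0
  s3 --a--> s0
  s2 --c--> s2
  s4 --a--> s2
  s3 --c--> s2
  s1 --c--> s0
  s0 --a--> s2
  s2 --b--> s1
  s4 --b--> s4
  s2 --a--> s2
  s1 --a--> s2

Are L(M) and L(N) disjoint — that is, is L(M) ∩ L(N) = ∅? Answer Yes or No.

Yes

Exploring the product automaton M × N from the start pair (p0, s0), following both machines on each input symbol, reaches 14 state pairs: (p0, s0), (p1, s2), (p4, s3), (p3, s1), (p3, s2), (p2, s1), (p4, s2), (p4, s1), (p2, s2), (p4, s0), (p2, s0), (p0, s2), (p2, s3), (p3, s0).
M accepts in {p0, p1} and N accepts in {s1, s3, s4}; no reachable pair has both components accepting, so no string drives both machines to acceptance simultaneously and L(M) ∩ L(N) = ∅.
So no string is accepted by both, and the intersection is empty.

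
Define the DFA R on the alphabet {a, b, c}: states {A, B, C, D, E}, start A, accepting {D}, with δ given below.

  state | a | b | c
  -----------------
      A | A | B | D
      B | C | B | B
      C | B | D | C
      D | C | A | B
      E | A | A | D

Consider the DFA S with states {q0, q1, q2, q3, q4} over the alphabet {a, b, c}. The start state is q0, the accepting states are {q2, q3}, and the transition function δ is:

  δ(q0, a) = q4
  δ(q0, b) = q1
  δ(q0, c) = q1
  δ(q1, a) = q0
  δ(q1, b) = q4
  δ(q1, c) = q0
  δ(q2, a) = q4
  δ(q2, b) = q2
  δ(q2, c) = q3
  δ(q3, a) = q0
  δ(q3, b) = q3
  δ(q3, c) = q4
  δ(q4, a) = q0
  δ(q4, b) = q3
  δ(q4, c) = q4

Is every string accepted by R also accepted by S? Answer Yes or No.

The string c is in L(R) but not in L(S).
So L(R) ⊄ L(S).

No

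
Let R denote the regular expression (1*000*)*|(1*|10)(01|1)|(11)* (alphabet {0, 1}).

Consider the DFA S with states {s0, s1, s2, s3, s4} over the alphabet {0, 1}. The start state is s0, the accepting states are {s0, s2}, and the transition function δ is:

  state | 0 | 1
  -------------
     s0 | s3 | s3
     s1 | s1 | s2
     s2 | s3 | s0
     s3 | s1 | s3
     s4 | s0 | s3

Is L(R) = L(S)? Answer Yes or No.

No

The string 1 is accepted by R but rejected by S.
So L(R) ≠ L(S).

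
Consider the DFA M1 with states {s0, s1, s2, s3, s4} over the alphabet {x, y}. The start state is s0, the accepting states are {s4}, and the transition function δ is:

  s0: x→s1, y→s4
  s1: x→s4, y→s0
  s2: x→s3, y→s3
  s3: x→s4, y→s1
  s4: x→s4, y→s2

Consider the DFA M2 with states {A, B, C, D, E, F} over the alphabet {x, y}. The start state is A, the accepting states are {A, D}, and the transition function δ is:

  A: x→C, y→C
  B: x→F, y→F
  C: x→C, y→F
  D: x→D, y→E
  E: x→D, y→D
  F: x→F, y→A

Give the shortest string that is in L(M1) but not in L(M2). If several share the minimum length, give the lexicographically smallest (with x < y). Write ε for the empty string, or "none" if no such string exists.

y

The string y is accepted by M1 but not by M2.
No shorter string lies in the difference, and y is the lexicographically first length-1 string in L(M1) \ L(M2).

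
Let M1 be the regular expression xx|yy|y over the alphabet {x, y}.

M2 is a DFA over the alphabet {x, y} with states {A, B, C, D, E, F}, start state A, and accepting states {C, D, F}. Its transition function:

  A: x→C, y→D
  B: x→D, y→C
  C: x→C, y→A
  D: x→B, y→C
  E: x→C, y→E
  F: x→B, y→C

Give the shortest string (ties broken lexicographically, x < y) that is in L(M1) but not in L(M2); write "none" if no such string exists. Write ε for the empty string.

none

Converting the expression M1 to a DFA (subset construction, then merging equivalent states) gives the minimal DFA with states {r0, r1, r2, r3, r4}, start state r0, accepting states {r2, r3} and transitions r0: x→r1, y→r2; r1: x→r3, y→r4; r2: x→r4, y→r3; r3: x→r4, y→r4; r4: x→r4, y→r4.
Exploring the product automaton M1 × M2 from the start pair (r0, A), following both machines on each input symbol, reaches 8 state pairs: (r0, A), (r1, C), (r2, D), (r3, C), (r4, A), (r4, B), (r4, C), (r4, D).
M1 accepts in {r2, r3} and M2 accepts in {C, D, F}. The reachable pairs whose M1-component is accepting are (r2, D), (r3, C); in each of them the M2-component is accepting too, so the product for L(M1) \ L(M2) (M1-component accepting, M2-component rejecting) has no reachable accepting pair and the difference is empty.
So every string accepted by M1 is also accepted by M2: L(M1) \ L(M2) = ∅ and there is no such string.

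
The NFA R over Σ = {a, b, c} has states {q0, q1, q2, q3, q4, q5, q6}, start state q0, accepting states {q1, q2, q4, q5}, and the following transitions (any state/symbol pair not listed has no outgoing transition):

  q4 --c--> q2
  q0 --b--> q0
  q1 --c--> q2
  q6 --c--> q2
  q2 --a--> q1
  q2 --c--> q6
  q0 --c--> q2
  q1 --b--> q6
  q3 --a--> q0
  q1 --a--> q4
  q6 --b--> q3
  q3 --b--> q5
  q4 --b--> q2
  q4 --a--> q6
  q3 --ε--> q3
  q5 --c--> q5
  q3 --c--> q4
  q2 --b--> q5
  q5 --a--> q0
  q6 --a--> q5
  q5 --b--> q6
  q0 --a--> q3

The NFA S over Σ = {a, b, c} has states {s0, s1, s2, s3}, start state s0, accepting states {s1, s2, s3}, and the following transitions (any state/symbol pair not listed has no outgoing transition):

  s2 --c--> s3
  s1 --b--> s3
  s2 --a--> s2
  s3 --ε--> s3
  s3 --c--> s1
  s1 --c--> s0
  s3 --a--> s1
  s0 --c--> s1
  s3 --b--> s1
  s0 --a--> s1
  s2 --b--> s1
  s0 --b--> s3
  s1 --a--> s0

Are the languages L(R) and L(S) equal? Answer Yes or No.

No

The string ac is accepted by R but rejected by S.
So L(R) ≠ L(S).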